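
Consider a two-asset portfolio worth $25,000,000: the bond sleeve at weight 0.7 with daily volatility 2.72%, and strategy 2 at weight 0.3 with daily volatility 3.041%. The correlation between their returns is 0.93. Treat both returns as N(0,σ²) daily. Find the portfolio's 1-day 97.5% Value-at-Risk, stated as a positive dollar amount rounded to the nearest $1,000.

$1,359,000

σ_p² = 0.7²·2.72² + 0.3²·3.041² + 2·0.93·0.7·0.3·2.72·3.041 = 7.6884 (%²).
σ_p = √7.6884 = 2.773%.
At 97.5%, z = 1.960.
VaR = 1.960 × 2.773% = 5.435%; on $25,000,000 that is $1,358,750.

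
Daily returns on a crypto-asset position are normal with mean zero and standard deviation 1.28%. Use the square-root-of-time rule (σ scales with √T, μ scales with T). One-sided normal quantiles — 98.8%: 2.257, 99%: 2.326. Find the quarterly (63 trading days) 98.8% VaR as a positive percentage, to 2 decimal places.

σ_{63d} = 1.28% × √63 = 10.160%.
VaR = 2.257 × 10.160% = 22.931%.

22.93%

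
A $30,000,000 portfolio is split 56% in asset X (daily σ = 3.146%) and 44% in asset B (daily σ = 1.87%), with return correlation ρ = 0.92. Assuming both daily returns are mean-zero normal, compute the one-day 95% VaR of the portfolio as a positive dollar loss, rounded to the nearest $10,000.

σ_p² = 0.56²·3.146² + 0.44²·1.87² + 2·0.92·0.56·0.44·3.146·1.87 = 6.4480 (%²).
σ_p = √6.4480 = 2.539%.
At 95%, z = 1.645.
VaR = 1.645 × 2.539% = 4.177%; on $30,000,000 that is $1,253,100.

$1,250,000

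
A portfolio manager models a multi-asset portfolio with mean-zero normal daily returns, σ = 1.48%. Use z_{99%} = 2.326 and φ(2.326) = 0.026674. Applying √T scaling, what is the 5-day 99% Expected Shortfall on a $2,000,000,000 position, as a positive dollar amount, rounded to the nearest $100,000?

$176,500,000

σ_{5d} = 1.48% × √5 = 3.309%.
ES multiplier = φ(z)/(1−α) = 0.026674/0.01 = 2.667.
ES = 3.309% × 2.667 = 8.825%; on $2,000,000,000: $176,500,000.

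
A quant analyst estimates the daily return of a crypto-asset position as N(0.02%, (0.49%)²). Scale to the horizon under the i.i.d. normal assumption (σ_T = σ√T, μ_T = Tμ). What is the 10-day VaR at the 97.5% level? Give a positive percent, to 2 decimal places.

2.84%

At 97.5%, z = 1.960.
σ_{10d} = 0.49% × √10 = 1.550%; μ_{10d} = 10 × 0.02% = 0.200%.
VaR = −(0.200%) + 1.960 × 1.550% = 2.838%.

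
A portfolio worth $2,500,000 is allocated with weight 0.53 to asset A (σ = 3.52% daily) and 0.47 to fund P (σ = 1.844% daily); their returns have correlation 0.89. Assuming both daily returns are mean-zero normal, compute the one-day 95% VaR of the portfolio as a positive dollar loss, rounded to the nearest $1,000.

$110,000

σ_p² = 0.53²·3.52² + 0.47²·1.844² + 2·0.89·0.53·0.47·3.52·1.844 = 7.1096 (%²).
σ_p = √7.1096 = 2.666%.
At 95%, z = 1.645.
VaR = 1.645 × 2.666% = 4.386%; on $2,500,000 that is $109,650.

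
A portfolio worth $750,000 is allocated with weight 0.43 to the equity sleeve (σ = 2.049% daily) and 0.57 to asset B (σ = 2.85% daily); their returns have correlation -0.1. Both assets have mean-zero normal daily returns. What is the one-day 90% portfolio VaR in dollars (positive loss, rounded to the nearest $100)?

σ_p² = 0.43²·2.049² + 0.57²·2.85² + 2·-0.1·0.43·0.57·2.049·2.85 = 3.1290 (%²).
σ_p = √3.1290 = 1.769%.
At 90%, z = 1.282.
VaR = 1.282 × 1.769% = 2.268%; on $750,000 that is $17,010.

$17,000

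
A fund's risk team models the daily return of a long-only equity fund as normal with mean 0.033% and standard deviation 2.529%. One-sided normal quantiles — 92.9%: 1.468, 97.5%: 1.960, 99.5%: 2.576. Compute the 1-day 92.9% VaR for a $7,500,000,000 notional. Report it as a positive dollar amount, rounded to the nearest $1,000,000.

$276,000,000

VaR = −μ + z·σ = −(0.033%) + 1.468 × 2.529% = 3.680%.
On $7,500,000,000: 0.03680 × $7,500,000,000 = $276,000,000.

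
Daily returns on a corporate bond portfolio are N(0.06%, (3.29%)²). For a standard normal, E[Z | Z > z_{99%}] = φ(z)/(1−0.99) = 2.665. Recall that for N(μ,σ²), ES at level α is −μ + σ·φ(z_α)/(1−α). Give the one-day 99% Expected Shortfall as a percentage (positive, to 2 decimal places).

8.71%

ES = −(0.06%) + 3.29% × 2.665 = 8.708%.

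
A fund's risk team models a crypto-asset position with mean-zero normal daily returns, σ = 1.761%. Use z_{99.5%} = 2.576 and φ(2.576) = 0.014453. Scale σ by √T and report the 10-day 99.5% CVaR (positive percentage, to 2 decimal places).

σ_{10d} = 1.761% × √10 = 5.569%.
ES multiplier = φ(z)/(1−α) = 0.014453/0.005 = 2.891.
ES = 5.569% × 2.891 = 16.100%.

16.10%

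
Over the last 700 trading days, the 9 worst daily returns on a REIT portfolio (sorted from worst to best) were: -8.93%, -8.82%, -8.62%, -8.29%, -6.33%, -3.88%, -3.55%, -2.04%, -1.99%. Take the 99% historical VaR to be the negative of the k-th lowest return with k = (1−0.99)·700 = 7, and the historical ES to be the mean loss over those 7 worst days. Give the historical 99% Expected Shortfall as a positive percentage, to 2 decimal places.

6.92%

The 7 worst returns sum to -48.42%.
ES = −(-48.42%) / 7 = 6.9171…% ≈ 6.92%.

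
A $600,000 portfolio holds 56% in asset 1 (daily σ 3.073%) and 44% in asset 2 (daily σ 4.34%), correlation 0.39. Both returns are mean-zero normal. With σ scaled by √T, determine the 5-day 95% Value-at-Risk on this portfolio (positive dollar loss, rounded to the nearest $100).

$66,800

σ_p = √(0.56²·3.073² + 0.44²·4.34² + 2·0.39·0.56·0.44·3.073·4.34) = 3.028%.
σ_{5d} = 3.028% × √5 = 6.771%.
z(95%) = 1.645.
VaR = 1.645 × 6.771% = 11.138%; on $600,000 that is $66,828.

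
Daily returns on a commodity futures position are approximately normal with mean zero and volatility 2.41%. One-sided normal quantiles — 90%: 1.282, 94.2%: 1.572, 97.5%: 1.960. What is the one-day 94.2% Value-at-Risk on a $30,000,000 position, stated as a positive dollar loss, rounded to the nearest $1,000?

VaR = z·σ = 1.572 × 2.41% = 3.789%.
On $30,000,000: 0.03789 × $30,000,000 = $1,136,700.

$1,137,000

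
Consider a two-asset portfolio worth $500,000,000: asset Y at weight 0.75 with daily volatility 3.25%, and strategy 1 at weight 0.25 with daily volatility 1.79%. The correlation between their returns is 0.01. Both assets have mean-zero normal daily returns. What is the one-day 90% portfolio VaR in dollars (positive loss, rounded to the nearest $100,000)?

$15,900,000

σ_p² = 0.75²·3.25² + 0.25²·1.79² + 2·0.01·0.75·0.25·3.25·1.79 = 6.1635 (%²).
σ_p = √6.1635 = 2.483%.
At 90%, z = 1.282.
VaR = 1.282 × 2.483% = 3.183%; on $500,000,000 that is $15,915,000.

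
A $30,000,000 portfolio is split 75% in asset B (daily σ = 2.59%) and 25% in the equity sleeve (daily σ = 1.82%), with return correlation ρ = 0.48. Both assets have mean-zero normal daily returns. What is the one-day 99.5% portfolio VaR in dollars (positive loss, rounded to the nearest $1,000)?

σ_p² = 0.75²·2.59² + 0.25²·1.82² + 2·0.48·0.75·0.25·2.59·1.82 = 4.8288 (%²).
σ_p = √4.8288 = 2.197%.
At 99.5%, z = 2.576.
VaR = 2.576 × 2.197% = 5.659%; on $30,000,000 that is $1,697,700.

$1,698,000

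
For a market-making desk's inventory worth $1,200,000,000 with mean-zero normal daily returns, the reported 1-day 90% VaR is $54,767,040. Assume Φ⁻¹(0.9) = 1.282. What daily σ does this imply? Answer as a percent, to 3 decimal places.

3.560%

VaR as a fraction: $54,767,040 / $1,200,000,000 = 4.564%.
σ = VaR / z = 4.564% / 1.282 = 3.560%.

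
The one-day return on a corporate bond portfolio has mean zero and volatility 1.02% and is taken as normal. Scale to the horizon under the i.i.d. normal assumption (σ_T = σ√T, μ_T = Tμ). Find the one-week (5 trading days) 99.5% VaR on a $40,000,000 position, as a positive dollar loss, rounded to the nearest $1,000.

$2,350,000

At 99.5%, z = 2.576.
σ_{5d} = 1.02% × √5 = 2.281%.
VaR = 2.576 × 2.281% = 5.876%.
On $40,000,000: 0.05876 × $40,000,000 = $2,350,400.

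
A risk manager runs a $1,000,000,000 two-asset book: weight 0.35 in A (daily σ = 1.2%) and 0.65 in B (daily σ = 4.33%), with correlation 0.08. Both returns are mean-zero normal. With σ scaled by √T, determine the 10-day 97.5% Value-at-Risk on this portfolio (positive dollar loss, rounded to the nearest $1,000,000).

$178,000,000

σ_p = √(0.35²·1.2² + 0.65²·4.33² + 2·0.08·0.35·0.65·1.2·4.33) = 2.879%.
σ_{10d} = 2.879% × √10 = 9.104%.
z(97.5%) = 1.960.
VaR = 1.960 × 9.104% = 17.844%; on $1,000,000,000 that is $178,440,000.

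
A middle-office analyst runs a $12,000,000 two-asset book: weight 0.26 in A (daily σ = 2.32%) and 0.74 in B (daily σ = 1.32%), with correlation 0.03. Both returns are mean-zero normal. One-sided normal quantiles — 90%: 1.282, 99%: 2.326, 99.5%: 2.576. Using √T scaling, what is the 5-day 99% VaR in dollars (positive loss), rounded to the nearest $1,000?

σ_p = √(0.26²·2.32² + 0.74²·1.32² + 2·0.03·0.26·0.74·2.32·1.32) = 1.163%.
σ_{5d} = 1.163% × √5 = 2.601%.
VaR = 2.326 × 2.601% = 6.050%; on $12,000,000 that is $726,000.

$726,000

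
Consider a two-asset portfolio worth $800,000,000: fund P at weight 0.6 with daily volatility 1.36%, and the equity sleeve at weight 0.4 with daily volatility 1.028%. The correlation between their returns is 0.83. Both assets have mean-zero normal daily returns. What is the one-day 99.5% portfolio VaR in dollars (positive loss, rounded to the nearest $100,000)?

$24,300,000

σ_p² = 0.6²·1.36² + 0.4²·1.028² + 2·0.83·0.6·0.4·1.36·1.028 = 1.3919 (%²).
σ_p = √1.3919 = 1.180%.
At 99.5%, z = 2.576.
VaR = 2.576 × 1.180% = 3.040%; on $800,000,000 that is $24,320,000.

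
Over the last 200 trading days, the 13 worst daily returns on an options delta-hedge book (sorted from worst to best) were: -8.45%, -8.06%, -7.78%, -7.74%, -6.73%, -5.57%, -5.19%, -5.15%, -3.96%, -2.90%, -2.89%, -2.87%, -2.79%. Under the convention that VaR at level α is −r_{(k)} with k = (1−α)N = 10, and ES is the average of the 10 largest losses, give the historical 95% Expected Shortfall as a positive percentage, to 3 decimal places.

The 10 worst returns sum to -61.53%.
ES = −(-61.53%) / 10 = 6.153%.

6.153%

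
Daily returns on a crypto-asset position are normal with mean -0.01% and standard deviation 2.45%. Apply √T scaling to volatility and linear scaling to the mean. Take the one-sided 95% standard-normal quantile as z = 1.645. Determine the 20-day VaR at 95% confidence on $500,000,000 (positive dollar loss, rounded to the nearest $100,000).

$91,100,000

σ_{20d} = 2.45% × √20 = 10.957%; μ_{20d} = 20 × -0.01% = -0.200%.
VaR = −(-0.200%) + 1.645 × 10.957% = 18.224%.
On $500,000,000: 0.18224 × $500,000,000 = $91,120,000.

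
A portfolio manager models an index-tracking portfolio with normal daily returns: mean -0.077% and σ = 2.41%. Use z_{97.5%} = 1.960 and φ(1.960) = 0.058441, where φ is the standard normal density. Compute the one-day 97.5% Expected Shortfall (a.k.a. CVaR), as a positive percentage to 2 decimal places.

5.71%

Tail multiplier: φ(z)/(1−α) = 0.058441 / 0.025 = 2.338.
ES = −(-0.077%) + 2.41% × 2.338 = 5.712%.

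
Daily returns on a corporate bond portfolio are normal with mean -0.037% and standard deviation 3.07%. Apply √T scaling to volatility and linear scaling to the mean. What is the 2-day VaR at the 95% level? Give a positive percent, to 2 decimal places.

7.22%

At 95%, z = 1.645.
σ_{2d} = 3.07% × √2 = 4.342%; μ_{2d} = 2 × -0.037% = -0.074%.
VaR = −(-0.074%) + 1.645 × 4.342% = 7.217%.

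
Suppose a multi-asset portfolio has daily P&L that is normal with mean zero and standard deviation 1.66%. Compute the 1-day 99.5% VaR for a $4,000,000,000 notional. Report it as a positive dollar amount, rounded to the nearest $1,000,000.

$171,000,000

At 99.5% one-sided, z = 2.576.
VaR = z·σ = 2.576 × 1.66% = 4.276%.
On $4,000,000,000: 0.04276 × $4,000,000,000 = $171,040,000.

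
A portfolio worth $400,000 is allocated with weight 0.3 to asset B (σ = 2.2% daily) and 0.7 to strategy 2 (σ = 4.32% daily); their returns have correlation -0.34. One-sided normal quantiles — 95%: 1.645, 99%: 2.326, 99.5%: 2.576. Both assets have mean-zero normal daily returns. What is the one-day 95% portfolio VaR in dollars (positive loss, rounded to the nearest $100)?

$18,900

σ_p² = 0.3²·2.2² + 0.7²·4.32² + 2·-0.34·0.3·0.7·2.2·4.32 = 8.2230 (%²).
σ_p = √8.2230 = 2.868%.
VaR = 1.645 × 2.868% = 4.718%; on $400,000 that is $18,872.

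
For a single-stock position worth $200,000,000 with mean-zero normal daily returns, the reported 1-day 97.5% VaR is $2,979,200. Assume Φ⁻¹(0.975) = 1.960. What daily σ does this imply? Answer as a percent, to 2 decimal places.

0.76%

VaR as a fraction: $2,979,200 / $200,000,000 = 1.490%.
σ = VaR / z = 1.490% / 1.960 = 0.760%.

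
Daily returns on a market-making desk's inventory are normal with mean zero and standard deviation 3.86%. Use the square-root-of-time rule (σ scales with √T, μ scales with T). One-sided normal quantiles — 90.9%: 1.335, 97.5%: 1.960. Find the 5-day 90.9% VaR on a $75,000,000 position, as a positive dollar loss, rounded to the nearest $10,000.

$8,640,000

σ_{5d} = 3.86% × √5 = 8.631%.
VaR = 1.335 × 8.631% = 11.522%.
On $75,000,000: 0.11522 × $75,000,000 = $8,641,500.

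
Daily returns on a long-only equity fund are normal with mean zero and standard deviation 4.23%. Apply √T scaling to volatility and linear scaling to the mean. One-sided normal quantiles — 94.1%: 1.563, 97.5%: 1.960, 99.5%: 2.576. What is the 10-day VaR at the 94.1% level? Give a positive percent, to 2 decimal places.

σ_{10d} = 4.23% × √10 = 13.376%.
VaR = 1.563 × 13.376% = 20.907%.

20.91%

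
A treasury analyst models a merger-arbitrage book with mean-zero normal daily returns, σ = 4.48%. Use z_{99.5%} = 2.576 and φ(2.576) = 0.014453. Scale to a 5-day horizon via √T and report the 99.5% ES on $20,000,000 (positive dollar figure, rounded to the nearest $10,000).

σ_{5d} = 4.48% × √5 = 10.018%.
ES multiplier = φ(z)/(1−α) = 0.014453/0.005 = 2.891.
ES = 10.018% × 2.891 = 28.962%; on $20,000,000: $5,792,400.

$5,790,000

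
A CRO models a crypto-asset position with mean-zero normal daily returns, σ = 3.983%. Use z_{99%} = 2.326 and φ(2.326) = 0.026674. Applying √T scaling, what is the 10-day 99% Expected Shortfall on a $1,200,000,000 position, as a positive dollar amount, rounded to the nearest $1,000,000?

$403,000,000

σ_{10d} = 3.983% × √10 = 12.595%.
ES multiplier = φ(z)/(1−α) = 0.026674/0.01 = 2.667.
ES = 12.595% × 2.667 = 33.591%; on $1,200,000,000: $403,092,000.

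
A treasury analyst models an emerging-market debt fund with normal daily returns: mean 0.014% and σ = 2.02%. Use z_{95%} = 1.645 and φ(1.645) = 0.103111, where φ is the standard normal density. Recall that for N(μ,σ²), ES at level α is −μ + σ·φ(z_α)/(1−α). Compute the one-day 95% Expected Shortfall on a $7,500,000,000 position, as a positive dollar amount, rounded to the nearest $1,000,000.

$311,000,000

Tail multiplier: φ(z)/(1−α) = 0.103111 / 0.05 = 2.062.
ES = −(0.014%) + 2.02% × 2.062 = 4.151%.
On $7,500,000,000: 0.04151 × $7,500,000,000 = $311,325,000.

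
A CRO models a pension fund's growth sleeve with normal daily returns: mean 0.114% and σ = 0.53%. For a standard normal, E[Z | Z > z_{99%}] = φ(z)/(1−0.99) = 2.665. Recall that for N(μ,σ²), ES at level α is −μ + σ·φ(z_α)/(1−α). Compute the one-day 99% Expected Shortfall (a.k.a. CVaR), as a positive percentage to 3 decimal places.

1.298%

ES = −(0.114%) + 0.53% × 2.665 = 1.298%.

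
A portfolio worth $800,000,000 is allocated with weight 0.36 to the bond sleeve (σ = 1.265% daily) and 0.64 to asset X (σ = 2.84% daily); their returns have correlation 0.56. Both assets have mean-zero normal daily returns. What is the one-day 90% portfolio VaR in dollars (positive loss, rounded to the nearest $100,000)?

σ_p² = 0.36²·1.265² + 0.64²·2.84² + 2·0.56·0.36·0.64·1.265·2.84 = 4.4381 (%²).
σ_p = √4.4381 = 2.107%.
At 90%, z = 1.282.
VaR = 1.282 × 2.107% = 2.701%; on $800,000,000 that is $21,608,000.

$21,600,000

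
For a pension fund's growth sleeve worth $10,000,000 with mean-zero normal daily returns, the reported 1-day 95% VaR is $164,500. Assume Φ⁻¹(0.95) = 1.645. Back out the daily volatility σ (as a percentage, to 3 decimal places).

1.000%

VaR as a fraction: $164,500 / $10,000,000 = 1.645%.
σ = VaR / z = 1.645% / 1.645 = 1.000%.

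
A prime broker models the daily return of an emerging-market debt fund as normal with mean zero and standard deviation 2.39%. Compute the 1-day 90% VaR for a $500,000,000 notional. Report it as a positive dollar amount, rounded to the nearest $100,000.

$15,300,000

At 90% one-sided, z = 1.282.
VaR = z·σ = 1.282 × 2.39% = 3.064%.
On $500,000,000: 0.03064 × $500,000,000 = $15,320,000.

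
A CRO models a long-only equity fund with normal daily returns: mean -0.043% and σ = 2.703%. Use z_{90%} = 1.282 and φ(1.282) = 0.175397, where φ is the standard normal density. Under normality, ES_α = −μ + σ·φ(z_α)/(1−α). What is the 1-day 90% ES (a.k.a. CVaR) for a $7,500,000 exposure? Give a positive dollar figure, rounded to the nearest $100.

Tail multiplier: φ(z)/(1−α) = 0.175397 / 0.1 = 1.754.
ES = −(-0.043%) + 2.703% × 1.754 = 4.784%.
On $7,500,000: 0.04784 × $7,500,000 = $358,800.

$358,800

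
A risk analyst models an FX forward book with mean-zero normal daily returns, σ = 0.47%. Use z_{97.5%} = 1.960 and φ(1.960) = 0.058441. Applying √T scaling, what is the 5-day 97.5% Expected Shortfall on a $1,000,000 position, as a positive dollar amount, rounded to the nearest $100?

σ_{5d} = 0.47% × √5 = 1.051%.
ES multiplier = φ(z)/(1−α) = 0.058441/0.025 = 2.338.
ES = 1.051% × 2.338 = 2.457%; on $1,000,000: $24,570.

$24,600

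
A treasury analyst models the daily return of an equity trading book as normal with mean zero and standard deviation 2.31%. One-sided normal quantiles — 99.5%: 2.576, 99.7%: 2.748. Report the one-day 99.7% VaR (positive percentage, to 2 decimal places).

6.35%

VaR = z·σ = 2.748 × 2.31% = 6.348%.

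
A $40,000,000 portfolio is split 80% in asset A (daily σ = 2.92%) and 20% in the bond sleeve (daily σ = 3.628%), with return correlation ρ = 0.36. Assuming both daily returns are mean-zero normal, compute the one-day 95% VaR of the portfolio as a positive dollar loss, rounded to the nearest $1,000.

$1,766,000

σ_p² = 0.8²·2.92² + 0.2²·3.628² + 2·0.36·0.8·0.2·2.92·3.628 = 7.2038 (%²).
σ_p = √7.2038 = 2.684%.
At 95%, z = 1.645.
VaR = 1.645 × 2.684% = 4.415%; on $40,000,000 that is $1,766,000.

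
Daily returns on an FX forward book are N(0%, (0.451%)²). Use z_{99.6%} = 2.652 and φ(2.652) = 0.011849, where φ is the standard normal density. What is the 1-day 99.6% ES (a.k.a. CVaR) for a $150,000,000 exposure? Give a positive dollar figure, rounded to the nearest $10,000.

$2,000,000

Tail multiplier: φ(z)/(1−α) = 0.011849 / 0.004 = 2.962.
ES = 0.451% × 2.962 = 1.336%.
On $150,000,000: 0.01336 × $150,000,000 = $2,004,000.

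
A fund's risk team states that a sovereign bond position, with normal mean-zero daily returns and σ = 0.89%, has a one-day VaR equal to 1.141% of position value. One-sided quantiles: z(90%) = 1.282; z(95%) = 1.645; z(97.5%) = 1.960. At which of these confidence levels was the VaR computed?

90%

Implied z = VaR/σ = 1.141 / 0.89 = 1.282.
This matches z(90%) = 1.282.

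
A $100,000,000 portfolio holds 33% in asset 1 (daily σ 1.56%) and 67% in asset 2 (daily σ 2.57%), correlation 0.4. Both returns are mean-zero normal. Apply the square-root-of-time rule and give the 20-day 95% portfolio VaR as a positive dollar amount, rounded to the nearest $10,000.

σ_p = √(0.33²·1.56² + 0.67²·2.57² + 2·0.4·0.33·0.67·1.56·2.57) = 1.985%.
σ_{20d} = 1.985% × √20 = 8.877%.
z(95%) = 1.645.
VaR = 1.645 × 8.877% = 14.603%; on $100,000,000 that is $14,603,000.

$14,600,000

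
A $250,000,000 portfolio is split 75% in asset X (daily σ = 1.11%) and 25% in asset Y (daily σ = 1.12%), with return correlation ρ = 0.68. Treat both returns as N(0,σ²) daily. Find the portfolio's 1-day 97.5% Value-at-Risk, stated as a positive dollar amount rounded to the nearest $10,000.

σ_p² = 0.75²·1.11² + 0.25²·1.12² + 2·0.68·0.75·0.25·1.11·1.12 = 1.0885 (%²).
σ_p = √1.0885 = 1.043%.
At 97.5%, z = 1.960.
VaR = 1.960 × 1.043% = 2.044%; on $250,000,000 that is $5,110,000.

$5,110,000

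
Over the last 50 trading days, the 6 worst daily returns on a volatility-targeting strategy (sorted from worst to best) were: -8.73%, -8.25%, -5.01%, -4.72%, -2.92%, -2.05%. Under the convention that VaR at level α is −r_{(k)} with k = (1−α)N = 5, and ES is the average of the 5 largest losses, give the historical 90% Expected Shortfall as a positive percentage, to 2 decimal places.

5.93%

The 5 worst returns sum to -29.63%.
ES = −(-29.63%) / 5 = 5.926% ≈ 5.93%.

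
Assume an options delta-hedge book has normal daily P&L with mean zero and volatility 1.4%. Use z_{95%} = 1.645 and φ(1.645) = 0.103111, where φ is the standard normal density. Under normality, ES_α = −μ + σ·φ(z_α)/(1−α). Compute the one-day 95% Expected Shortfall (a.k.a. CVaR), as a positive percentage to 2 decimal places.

Tail multiplier: φ(z)/(1−α) = 0.103111 / 0.05 = 2.062.
ES = 1.4% × 2.062 = 2.887%.

2.89%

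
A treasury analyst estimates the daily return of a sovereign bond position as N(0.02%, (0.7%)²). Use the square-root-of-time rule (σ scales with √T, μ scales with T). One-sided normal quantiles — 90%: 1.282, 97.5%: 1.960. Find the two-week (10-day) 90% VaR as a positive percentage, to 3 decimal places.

σ_{10d} = 0.7% × √10 = 2.214%; μ_{10d} = 10 × 0.02% = 0.200%.
VaR = −(0.200%) + 1.282 × 2.214% = 2.638%.

2.638%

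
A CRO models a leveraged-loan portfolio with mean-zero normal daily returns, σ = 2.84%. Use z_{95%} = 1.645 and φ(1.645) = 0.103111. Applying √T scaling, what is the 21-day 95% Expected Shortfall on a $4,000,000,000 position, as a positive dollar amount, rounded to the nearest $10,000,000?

σ_{21d} = 2.84% × √21 = 13.015%.
ES multiplier = φ(z)/(1−α) = 0.103111/0.05 = 2.062.
ES = 13.015% × 2.062 = 26.837%; on $4,000,000,000: $1,073,480,000.

$1,070,000,000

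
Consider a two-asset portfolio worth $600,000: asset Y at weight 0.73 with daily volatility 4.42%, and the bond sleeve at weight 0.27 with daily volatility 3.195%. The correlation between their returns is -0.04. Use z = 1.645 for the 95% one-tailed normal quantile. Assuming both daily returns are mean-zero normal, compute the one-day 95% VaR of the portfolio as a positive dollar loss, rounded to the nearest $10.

$32,630

σ_p² = 0.73²·4.42² + 0.27²·3.195² + 2·-0.04·0.73·0.27·4.42·3.195 = 10.9324 (%²).
σ_p = √10.9324 = 3.306%.
VaR = 1.645 × 3.306% = 5.438%; on $600,000 that is $32,628.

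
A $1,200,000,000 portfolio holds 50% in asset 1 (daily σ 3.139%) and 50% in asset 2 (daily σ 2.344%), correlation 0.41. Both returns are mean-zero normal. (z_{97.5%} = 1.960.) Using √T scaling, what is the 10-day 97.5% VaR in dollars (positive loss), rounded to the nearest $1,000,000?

σ_p = √(0.5²·3.139² + 0.5²·2.344² + 2·0.41·0.5·0.5·3.139·2.344) = 2.312%.
σ_{10d} = 2.312% × √10 = 7.311%.
VaR = 1.960 × 7.311% = 14.330%; on $1,200,000,000 that is $171,960,000.

$172,000,000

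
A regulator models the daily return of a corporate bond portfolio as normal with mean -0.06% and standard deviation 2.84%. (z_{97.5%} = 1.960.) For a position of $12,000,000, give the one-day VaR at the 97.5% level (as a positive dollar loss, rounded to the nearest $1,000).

VaR = −μ + z·σ = −(-0.06%) + 1.960 × 2.84% = 5.626%.
On $12,000,000: 0.05626 × $12,000,000 = $675,120.

$675,000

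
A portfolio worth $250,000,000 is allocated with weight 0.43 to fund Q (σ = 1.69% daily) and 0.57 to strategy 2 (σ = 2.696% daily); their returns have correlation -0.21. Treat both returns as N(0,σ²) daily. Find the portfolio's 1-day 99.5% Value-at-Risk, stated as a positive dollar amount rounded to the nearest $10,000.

σ_p² = 0.43²·1.69² + 0.57²·2.696² + 2·-0.21·0.43·0.57·1.69·2.696 = 2.4206 (%²).
σ_p = √2.4206 = 1.556%.
At 99.5%, z = 2.576.
VaR = 2.576 × 1.556% = 4.008%; on $250,000,000 that is $10,020,000.

$10,020,000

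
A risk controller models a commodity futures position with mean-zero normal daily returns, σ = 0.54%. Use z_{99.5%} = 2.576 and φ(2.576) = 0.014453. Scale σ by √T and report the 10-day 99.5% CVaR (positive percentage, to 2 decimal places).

4.94%

σ_{10d} = 0.54% × √10 = 1.708%.
ES multiplier = φ(z)/(1−α) = 0.014453/0.005 = 2.891.
ES = 1.708% × 2.891 = 4.938%.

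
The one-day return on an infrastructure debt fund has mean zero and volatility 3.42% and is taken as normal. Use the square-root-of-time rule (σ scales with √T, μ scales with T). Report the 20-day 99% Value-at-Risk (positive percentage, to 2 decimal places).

At 99%, z = 2.326.
σ_{20d} = 3.42% × √20 = 15.295%.
VaR = 2.326 × 15.295% = 35.576%.

35.58%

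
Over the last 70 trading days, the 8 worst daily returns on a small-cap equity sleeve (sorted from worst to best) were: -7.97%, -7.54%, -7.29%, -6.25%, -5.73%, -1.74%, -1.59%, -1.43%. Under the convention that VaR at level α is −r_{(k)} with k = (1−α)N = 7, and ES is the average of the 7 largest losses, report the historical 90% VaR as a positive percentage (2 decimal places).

k = 7; the 7th lowest return is -1.59%, so VaR = 1.59%.

1.59%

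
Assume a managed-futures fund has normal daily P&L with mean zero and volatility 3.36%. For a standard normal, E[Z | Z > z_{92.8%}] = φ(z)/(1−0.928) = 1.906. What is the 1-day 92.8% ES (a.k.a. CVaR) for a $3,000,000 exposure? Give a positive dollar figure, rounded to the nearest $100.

ES = 3.36% × 1.906 = 6.404%.
On $3,000,000: 0.06404 × $3,000,000 = $192,120.

$192,100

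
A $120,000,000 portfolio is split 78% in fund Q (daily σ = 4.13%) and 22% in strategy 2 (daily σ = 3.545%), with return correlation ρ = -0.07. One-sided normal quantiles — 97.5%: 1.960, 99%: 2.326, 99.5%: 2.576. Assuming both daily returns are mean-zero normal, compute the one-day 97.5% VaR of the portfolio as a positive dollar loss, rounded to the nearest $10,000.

σ_p² = 0.78²·4.13² + 0.22²·3.545² + 2·-0.07·0.78·0.22·4.13·3.545 = 10.6339 (%²).
σ_p = √10.6339 = 3.261%.
VaR = 1.960 × 3.261% = 6.392%; on $120,000,000 that is $7,670,400.

$7,670,000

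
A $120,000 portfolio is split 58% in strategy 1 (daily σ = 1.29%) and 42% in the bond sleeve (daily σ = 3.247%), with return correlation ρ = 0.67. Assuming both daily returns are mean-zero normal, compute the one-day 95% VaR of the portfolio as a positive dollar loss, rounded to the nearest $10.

σ_p² = 0.58²·1.29² + 0.42²·3.247² + 2·0.67·0.58·0.42·1.29·3.247 = 3.7869 (%²).
σ_p = √3.7869 = 1.946%.
At 95%, z = 1.645.
VaR = 1.645 × 1.946% = 3.201%; on $120,000 that is $3,841.

$3,840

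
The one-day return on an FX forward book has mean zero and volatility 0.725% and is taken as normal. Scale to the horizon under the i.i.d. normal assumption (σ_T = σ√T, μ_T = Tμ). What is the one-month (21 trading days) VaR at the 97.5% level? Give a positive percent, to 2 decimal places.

6.51%

At 97.5%, z = 1.960.
σ_{21d} = 0.725% × √21 = 3.322%.
VaR = 1.960 × 3.322% = 6.511%.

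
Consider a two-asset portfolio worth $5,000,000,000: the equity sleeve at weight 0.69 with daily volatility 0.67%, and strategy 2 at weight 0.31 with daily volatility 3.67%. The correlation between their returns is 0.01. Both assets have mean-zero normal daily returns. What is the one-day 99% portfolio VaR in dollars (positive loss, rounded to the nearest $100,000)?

$143,300,000

σ_p² = 0.69²·0.67² + 0.31²·3.67² + 2·0.01·0.69·0.31·0.67·3.67 = 1.5186 (%²).
σ_p = √1.5186 = 1.232%.
At 99%, z = 2.326.
VaR = 2.326 × 1.232% = 2.866%; on $5,000,000,000 that is $143,300,000.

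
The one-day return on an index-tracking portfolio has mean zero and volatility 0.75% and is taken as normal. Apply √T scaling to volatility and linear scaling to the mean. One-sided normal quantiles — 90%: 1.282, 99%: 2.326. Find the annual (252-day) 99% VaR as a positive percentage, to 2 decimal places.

27.69%

σ_{252d} = 0.75% × √252 = 11.906%.
VaR = 2.326 × 11.906% = 27.693%.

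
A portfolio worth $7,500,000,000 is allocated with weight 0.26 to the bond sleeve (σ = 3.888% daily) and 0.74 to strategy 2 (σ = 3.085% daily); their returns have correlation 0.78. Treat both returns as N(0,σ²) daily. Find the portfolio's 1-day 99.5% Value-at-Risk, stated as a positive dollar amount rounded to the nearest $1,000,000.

$606,000,000

σ_p² = 0.26²·3.888² + 0.74²·3.085² + 2·0.78·0.26·0.74·3.888·3.085 = 9.8336 (%²).
σ_p = √9.8336 = 3.136%.
At 99.5%, z = 2.576.
VaR = 2.576 × 3.136% = 8.078%; on $7,500,000,000 that is $605,850,000.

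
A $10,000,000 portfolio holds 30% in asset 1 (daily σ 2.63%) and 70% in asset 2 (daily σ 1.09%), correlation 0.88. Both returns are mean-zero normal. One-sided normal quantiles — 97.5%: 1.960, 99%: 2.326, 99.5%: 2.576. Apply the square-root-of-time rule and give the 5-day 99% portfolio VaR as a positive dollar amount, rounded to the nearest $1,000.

σ_p = √(0.3²·2.63² + 0.7²·1.09² + 2·0.88·0.3·0.7·2.63·1.09) = 1.505%.
σ_{5d} = 1.505% × √5 = 3.365%.
VaR = 2.326 × 3.365% = 7.827%; on $10,000,000 that is $782,700.

$783,000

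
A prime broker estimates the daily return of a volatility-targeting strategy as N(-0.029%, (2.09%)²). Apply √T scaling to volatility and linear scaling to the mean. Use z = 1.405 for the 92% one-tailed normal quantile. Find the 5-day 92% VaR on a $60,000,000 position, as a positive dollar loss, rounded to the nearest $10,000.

$4,030,000

σ_{5d} = 2.09% × √5 = 4.673%; μ_{5d} = 5 × -0.029% = -0.145%.
VaR = −(-0.145%) + 1.405 × 4.673% = 6.711%.
On $60,000,000: 0.06711 × $60,000,000 = $4,026,600.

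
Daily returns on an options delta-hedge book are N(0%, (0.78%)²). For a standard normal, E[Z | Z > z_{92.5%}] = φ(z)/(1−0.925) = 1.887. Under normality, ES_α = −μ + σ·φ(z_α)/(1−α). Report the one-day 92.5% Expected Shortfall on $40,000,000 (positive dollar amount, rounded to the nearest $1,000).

$589,000

ES = 0.78% × 1.887 = 1.472%.
On $40,000,000: 0.01472 × $40,000,000 = $588,800.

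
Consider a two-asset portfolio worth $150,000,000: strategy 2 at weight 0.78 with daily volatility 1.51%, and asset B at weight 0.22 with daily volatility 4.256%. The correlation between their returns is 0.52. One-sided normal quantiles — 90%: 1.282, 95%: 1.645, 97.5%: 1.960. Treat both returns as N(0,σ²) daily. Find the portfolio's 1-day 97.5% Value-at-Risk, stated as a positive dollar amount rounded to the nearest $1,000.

σ_p² = 0.78²·1.51² + 0.22²·4.256² + 2·0.52·0.78·0.22·1.51·4.256 = 3.4108 (%²).
σ_p = √3.4108 = 1.847%.
VaR = 1.960 × 1.847% = 3.620%; on $150,000,000 that is $5,430,000.

$5,430,000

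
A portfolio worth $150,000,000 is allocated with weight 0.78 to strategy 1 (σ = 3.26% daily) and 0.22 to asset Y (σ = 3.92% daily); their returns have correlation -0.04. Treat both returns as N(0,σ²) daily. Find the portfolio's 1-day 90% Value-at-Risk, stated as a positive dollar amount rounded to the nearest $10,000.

σ_p² = 0.78²·3.26² + 0.22²·3.92² + 2·-0.04·0.78·0.22·3.26·3.92 = 7.0341 (%²).
σ_p = √7.0341 = 2.652%.
At 90%, z = 1.282.
VaR = 1.282 × 2.652% = 3.400%; on $150,000,000 that is $5,100,000.

$5,100,000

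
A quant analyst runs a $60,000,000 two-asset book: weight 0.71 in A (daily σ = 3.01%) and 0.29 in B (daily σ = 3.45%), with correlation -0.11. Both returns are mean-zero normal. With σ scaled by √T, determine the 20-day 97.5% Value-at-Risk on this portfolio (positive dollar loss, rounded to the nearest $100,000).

$11,900,000

σ_p = √(0.71²·3.01² + 0.29²·3.45² + 2·-0.11·0.71·0.29·3.01·3.45) = 2.258%.
σ_{20d} = 2.258% × √20 = 10.098%.
z(97.5%) = 1.960.
VaR = 1.960 × 10.098% = 19.792%; on $60,000,000 that is $11,875,200.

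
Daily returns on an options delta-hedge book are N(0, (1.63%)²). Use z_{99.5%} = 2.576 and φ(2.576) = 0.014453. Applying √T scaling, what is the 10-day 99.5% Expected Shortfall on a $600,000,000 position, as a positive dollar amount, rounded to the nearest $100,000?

$89,400,000

σ_{10d} = 1.63% × √10 = 5.155%.
ES multiplier = φ(z)/(1−α) = 0.014453/0.005 = 2.891.
ES = 5.155% × 2.891 = 14.903%; on $600,000,000: $89,418,000.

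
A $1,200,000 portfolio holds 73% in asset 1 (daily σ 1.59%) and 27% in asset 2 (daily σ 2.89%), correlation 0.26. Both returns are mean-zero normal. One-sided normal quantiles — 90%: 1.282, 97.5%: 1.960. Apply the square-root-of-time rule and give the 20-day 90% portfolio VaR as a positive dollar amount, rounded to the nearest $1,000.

$107,000

σ_p = √(0.73²·1.59² + 0.27²·2.89² + 2·0.26·0.73·0.27·1.59·2.89) = 1.558%.
σ_{20d} = 1.558% × √20 = 6.968%.
VaR = 1.282 × 6.968% = 8.933%; on $1,200,000 that is $107,196.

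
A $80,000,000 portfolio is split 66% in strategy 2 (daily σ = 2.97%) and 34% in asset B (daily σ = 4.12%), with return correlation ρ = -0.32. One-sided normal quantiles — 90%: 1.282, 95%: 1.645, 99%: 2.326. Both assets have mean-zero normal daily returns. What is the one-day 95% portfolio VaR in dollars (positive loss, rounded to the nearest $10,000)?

σ_p² = 0.66²·2.97² + 0.34²·4.12² + 2·-0.32·0.66·0.34·2.97·4.12 = 4.0473 (%²).
σ_p = √4.0473 = 2.012%.
VaR = 1.645 × 2.012% = 3.310%; on $80,000,000 that is $2,648,000.

$2,650,000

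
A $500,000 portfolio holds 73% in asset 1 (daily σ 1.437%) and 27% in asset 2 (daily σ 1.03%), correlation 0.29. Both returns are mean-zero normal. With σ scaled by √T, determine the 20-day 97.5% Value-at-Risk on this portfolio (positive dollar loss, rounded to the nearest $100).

σ_p = √(0.73²·1.437² + 0.27²·1.03² + 2·0.29·0.73·0.27·1.437·1.03) = 1.161%.
σ_{20d} = 1.161% × √20 = 5.192%.
z(97.5%) = 1.960.
VaR = 1.960 × 5.192% = 10.176%; on $500,000 that is $50,880.

$50,900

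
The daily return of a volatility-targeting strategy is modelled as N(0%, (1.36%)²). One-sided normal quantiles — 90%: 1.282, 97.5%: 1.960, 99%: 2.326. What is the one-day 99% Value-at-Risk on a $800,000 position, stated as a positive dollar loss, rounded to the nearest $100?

VaR = z·σ = 2.326 × 1.36% = 3.163%.
On $800,000: 0.03163 × $800,000 = $25,304.

$25,300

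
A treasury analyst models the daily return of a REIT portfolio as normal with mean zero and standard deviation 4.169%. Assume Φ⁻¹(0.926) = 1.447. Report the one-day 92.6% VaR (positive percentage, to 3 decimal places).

VaR = z·σ = 1.447 × 4.169% = 6.033%.

6.033%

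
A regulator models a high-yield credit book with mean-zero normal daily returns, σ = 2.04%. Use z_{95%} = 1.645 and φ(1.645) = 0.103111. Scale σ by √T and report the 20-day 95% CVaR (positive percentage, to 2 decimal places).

18.81%

σ_{20d} = 2.04% × √20 = 9.123%.
ES multiplier = φ(z)/(1−α) = 0.103111/0.05 = 2.062.
ES = 9.123% × 2.062 = 18.812%.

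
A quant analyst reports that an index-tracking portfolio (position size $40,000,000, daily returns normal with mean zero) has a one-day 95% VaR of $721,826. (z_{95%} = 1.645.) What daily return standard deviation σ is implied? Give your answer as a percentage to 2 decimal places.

VaR as a fraction: $721,826 / $40,000,000 = 1.805%.
σ = VaR / z = 1.805% / 1.645 = 1.097%.

1.10%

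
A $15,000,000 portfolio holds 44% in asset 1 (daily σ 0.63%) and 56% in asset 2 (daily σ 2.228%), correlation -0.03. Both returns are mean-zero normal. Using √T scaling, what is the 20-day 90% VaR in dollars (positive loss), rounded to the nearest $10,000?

σ_p = √(0.44²·0.63² + 0.56²·2.228² + 2·-0.03·0.44·0.56·0.63·2.228) = 1.270%.
σ_{20d} = 1.270% × √20 = 5.680%.
z(90%) = 1.282.
VaR = 1.282 × 5.680% = 7.282%; on $15,000,000 that is $1,092,300.

$1,090,000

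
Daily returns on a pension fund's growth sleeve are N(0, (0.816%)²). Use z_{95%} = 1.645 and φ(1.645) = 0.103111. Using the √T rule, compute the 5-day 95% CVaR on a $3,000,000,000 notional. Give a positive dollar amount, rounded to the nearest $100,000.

σ_{5d} = 0.816% × √5 = 1.825%.
ES multiplier = φ(z)/(1−α) = 0.103111/0.05 = 2.062.
ES = 1.825% × 2.062 = 3.763%; on $3,000,000,000: $112,890,000.

$112,900,000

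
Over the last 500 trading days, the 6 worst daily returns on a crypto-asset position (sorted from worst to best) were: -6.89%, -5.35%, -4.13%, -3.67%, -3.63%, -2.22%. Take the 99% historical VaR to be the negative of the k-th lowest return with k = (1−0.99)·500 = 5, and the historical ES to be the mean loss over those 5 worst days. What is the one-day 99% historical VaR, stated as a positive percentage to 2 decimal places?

k = 5; the 5th lowest return is -3.63%, so VaR = 3.63%.

3.63%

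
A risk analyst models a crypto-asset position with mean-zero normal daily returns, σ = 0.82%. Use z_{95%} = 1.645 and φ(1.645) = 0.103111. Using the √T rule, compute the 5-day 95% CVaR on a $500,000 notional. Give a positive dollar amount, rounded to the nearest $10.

σ_{5d} = 0.82% × √5 = 1.834%.
ES multiplier = φ(z)/(1−α) = 0.103111/0.05 = 2.062.
ES = 1.834% × 2.062 = 3.782%; on $500,000: $18,910.

$18,910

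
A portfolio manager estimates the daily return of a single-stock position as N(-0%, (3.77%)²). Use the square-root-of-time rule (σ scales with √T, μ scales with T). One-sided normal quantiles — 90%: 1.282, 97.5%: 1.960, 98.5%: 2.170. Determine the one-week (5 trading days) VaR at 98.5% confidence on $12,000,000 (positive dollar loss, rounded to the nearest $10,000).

σ_{5d} = 3.77% × √5 = 8.430%.
VaR = 2.170 × 8.430% = 18.293%.
On $12,000,000: 0.18293 × $12,000,000 = $2,195,160.

$2,200,000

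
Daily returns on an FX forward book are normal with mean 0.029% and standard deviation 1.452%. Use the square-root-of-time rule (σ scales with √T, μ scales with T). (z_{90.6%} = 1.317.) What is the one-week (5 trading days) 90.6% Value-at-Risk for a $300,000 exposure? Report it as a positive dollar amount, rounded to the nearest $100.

σ_{5d} = 1.452% × √5 = 3.247%; μ_{5d} = 5 × 0.029% = 0.145%.
VaR = −(0.145%) + 1.317 × 3.247% = 4.131%.
On $300,000: 0.04131 × $300,000 = $12,393.

$12,400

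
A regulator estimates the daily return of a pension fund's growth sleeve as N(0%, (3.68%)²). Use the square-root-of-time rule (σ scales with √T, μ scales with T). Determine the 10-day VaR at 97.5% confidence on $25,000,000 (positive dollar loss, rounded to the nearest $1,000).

$5,702,000

At 97.5%, z = 1.960.
σ_{10d} = 3.68% × √10 = 11.637%.
VaR = 1.960 × 11.637% = 22.809%.
On $25,000,000: 0.22809 × $25,000,000 = $5,702,250.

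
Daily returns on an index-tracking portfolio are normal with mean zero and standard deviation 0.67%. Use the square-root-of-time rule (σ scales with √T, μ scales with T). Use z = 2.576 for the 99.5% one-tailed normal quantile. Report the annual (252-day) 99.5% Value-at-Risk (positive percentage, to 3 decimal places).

27.398%

σ_{252d} = 0.67% × √252 = 10.636%.
VaR = 2.576 × 10.636% = 27.398%.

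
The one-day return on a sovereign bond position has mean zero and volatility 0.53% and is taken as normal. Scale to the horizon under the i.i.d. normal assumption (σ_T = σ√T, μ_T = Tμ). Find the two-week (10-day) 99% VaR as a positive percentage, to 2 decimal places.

3.90%

At 99%, z = 2.326.
σ_{10d} = 0.53% × √10 = 1.676%.
VaR = 2.326 × 1.676% = 3.898%.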